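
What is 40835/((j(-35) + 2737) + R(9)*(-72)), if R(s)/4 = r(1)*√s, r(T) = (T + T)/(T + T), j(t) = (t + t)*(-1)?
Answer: 40835/1943 ≈ 21.016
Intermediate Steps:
j(t) = -2*t (j(t) = (2*t)*(-1) = -2*t)
r(T) = 1 (r(T) = (2*T)/((2*T)) = (2*T)*(1/(2*T)) = 1)
R(s) = 4*√s (R(s) = 4*(1*√s) = 4*√s)
40835/((j(-35) + 2737) + R(9)*(-72)) = 40835/((-2*(-35) + 2737) + (4*√9)*(-72)) = 40835/((70 + 2737) + (4*3)*(-72)) = 40835/(2807 + 12*(-72)) = 40835/(2807 - 864) = 40835/1943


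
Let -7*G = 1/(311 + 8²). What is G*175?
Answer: -1/15 ≈ -0.066667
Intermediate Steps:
G = -1/2625 (G = -1/(7*(311 + 8²)) = -1/(7*(311 + 64)) = -⅐/375 = -⅐*1/375 = -1/2625 ≈ -0.00038095)
G*175 = -1/2625*175 = -1/15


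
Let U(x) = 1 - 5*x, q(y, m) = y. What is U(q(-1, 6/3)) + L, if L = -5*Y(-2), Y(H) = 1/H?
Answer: 17/2 ≈ 8.5000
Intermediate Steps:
L = 5/2 (L = -5/(-2) = -5*(-½) = 5/2 ≈ 2.5000)
U(q(-1, 6/3)) + L = (1 - 5*(-1)) + 5/2 = (1 + 5) + 5/2 = 6 + 5/2 = 17/2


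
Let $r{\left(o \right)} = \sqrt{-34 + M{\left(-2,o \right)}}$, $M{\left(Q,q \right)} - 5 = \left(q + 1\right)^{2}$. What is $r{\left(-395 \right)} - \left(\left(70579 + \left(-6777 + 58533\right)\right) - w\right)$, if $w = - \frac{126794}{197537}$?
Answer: $- \frac{24165815689}{197537} + \sqrt{155207} \approx -1.2194 \cdot 10^{5}$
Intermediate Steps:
$w = - \frac{126794}{197537}$ ($w = \left(-126794\right) \frac{1}{197537} = - \frac{126794}{197537} \approx -0.64187$)
$M{\left(Q,q \right)} = 5 + \left(1 + q\right)^{2}$ ($M{\left(Q,q \right)} = 5 + \left(q + 1\right)^{2} = 5 + \left(1 + q\right)^{2}$)
$r{\left(o \right)} = \sqrt{-29 + \left(1 + o\right)^{2}}$ ($r{\left(o \right)} = \sqrt{-34 + \left(5 + \left(1 + o\right)^{2}\right)} = \sqrt{-29 + \left(1 + o\right)^{2}}$)
$r{\left(-395 \right)} - \left(\left(70579 + \left(-6777 + 58533\right)\right) - w\right) = \sqrt{-29 + \left(1 - 395\right)^{2}} - \left(\left(70579 + \left(-6777 + 58533\right)\right) - - \frac{126794}{197537}\right) = \sqrt{-29 + \left(-394\right)^{2}} - \left(\left(70579 + 51756\right) + \frac{126794}{197537}\right) = \sqrt{-29 + 155236} - \left(122335 + \frac{126794}{197537}\right) = \sqrt{155207} - \frac{24165815689}{197537} = - \frac{24165815689}{197537} + \sqrt{155207}$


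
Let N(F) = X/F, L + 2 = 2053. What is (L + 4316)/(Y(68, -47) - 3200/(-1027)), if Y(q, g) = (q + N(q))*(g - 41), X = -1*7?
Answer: -111161453/104262098 ≈ -1.0662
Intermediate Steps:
L = 2051 (L = -2 + 2053 = 2051)
X = -7
N(F) = -7/F
Y(q, g) = (-41 + g)*(q - 7/q) (Y(q, g) = (q - 7/q)*(g - 41) = (q - 7/q)*(-41 + g) = (-41 + g)*(q - 7/q))
(L + 4316)/(Y(68, -47) - 3200/(-1027)) = (2051 + 4316)/((287 - 7*(-47) + 68**2*(-41 - 47))/68 - 3200/(-1027)) = 6367/((287 + 329 + 4624*(-88))/68 - 3200*(-1/1027)) = 6367/((287 + 329 - 406912)/68 + 3200/1027) = 6367/((1/68)*(-406296) + 3200/1027) = 6367/(-101574/17 + 3200/1027) = 6367/(-104262098/17459) = 6367*(-17459/104262098) = -111161453/104262098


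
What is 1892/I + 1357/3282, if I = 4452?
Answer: 340303/405874 ≈ 0.83844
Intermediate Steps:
1892/I + 1357/3282 = 1892/4452 + 1357/3282 = 1892*(1/4452) + 1357*(1/3282) = 473/1113 + 1357/3282 = 340303/405874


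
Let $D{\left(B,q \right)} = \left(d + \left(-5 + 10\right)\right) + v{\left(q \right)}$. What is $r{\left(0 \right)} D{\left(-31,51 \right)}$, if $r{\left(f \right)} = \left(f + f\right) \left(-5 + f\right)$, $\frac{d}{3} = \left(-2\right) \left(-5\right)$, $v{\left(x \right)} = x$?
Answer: $0$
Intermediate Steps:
$d = 30$ ($d = 3 \left(\left(-2\right) \left(-5\right)\right) = 3 \cdot 10 = 30$)
$r{\left(f \right)} = 2 f \left(-5 + f\right)$
$D{\left(B,q \right)} = 35 + q$ ($D{\left(B,q \right)} = \left(30 + \left(-5 + 10\right)\right) + q = \left(30 + 5\right) + q = 35 + q$)
$r{\left(0 \right)} D{\left(-31,51 \right)} = 2 \cdot 0 \left(-5 + 0\right) \left(35 + 51\right) = 2 \cdot 0 \left(-5\right) 86 = 0 \cdot 86 = 0$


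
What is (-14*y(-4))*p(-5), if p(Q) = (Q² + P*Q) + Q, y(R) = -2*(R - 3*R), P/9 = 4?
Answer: -35840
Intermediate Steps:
P = 36 (P = 9*4 = 36)
y(R) = 4*R (y(R) = -(-4)*R = 4*R)
p(Q) = Q² + 37*Q (p(Q) = (Q² + 36*Q) + Q = Q² + 37*Q)
(-14*y(-4))*p(-5) = (-56*(-4))*(-5*(37 - 5)) = (-14*(-16))*(-5*32) = 224*(-160) = -35840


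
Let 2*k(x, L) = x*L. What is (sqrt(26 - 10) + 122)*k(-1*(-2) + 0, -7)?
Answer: -882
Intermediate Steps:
k(x, L) = L*x/2 (k(x, L) = (x*L)/2 = (L*x)/2 = L*x/2)
(sqrt(26 - 10) + 122)*k(-1*(-2) + 0, -7) = (sqrt(26 - 10) + 122)*((1/2)*(-7)*(-1*(-2) + 0)) = (sqrt(16) + 122)*((1/2)*(-7)*(2 + 0)) = (4 + 122)*((1/2)*(-7)*2) = 126*(-7) = -882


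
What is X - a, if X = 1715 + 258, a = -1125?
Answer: 3098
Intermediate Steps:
X = 1973
X - a = 1973 - 1*(-1125) = 1973 + 1125 = 3098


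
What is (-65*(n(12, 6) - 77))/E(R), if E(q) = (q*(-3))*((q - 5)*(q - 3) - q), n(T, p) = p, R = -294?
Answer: 4615/78583554 ≈ 5.8727e-5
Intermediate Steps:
E(q) = -3*q*(-q + (-5 + q)*(-3 + q)) (E(q) = (-3*q)*((-5 + q)*(-3 + q) - q) = (-3*q)*(-q + (-5 + q)*(-3 + q)) = -3*q*(-q + (-5 + q)*(-3 + q)))
(-65*(n(12, 6) - 77))/E(R) = (-65*(6 - 77))/((3*(-294)*(-15 - 1*(-294)² + 9*(-294)))) = (-65*(-71))/((3*(-294)*(-15 - 1*86436 - 2646))) = 4615/((3*(-294)*(-15 - 86436 - 2646))) = 4615/((3*(-294)*(-89097))) = 4615/78583554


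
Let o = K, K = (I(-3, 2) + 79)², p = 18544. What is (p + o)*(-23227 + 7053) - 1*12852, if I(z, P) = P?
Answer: -406061122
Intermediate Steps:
K = 6561 (K = (2 + 79)² = 81² = 6561)
o = 6561
(p + o)*(-23227 + 7053) - 1*12852 = (18544 + 6561)*(-23227 + 7053) - 1*12852 = 25105*(-16174) - 12852 = -406048270 - 12852 = -406061122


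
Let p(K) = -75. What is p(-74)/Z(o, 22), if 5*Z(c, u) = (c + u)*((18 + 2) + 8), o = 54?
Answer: -375/2128 ≈ -0.17622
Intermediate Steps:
Z(c, u) = 28*c/5 + 28*u/5 (Z(c, u) = ((c + u)*((18 + 2) + 8))/5 = ((c + u)*(20 + 8))/5 = ((c + u)*28)/5 = (28*c + 28*u)/5 = 28*c/5 + 28*u/5)
p(-74)/Z(o, 22) = -75/((28/5)*54 + (28/5)*22) = -75/(1512/5 + 616/5) = -75/2128/5 = -75*5/2128 = -375/2128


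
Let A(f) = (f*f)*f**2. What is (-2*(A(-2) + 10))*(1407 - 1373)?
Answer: -1768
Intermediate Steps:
A(f) = f**4 (A(f) = f**2*f**2 = f**4)
(-2*(A(-2) + 10))*(1407 - 1373) = (-2*((-2)**4 + 10))*(1407 - 1373) = -2*(16 + 10)*34 = -2*26*34 = -52*34 = -1768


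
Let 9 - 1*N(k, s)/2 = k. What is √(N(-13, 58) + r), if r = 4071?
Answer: √4115 ≈ 64.148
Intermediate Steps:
N(k, s) = 18 - 2*k
√(N(-13, 58) + r) = √((18 - 2*(-13)) + 4071) = √((18 + 26) + 4071) = √(44 + 4071) = √4115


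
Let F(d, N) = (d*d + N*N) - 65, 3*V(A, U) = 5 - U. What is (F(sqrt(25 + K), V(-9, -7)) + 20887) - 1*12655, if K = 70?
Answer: 8278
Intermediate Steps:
V(A, U) = 5/3 - U/3 (V(A, U) = (5 - U)/3 = 5/3 - U/3)
F(d, N) = -65 + N**2 + d**2 (F(d, N) = (d**2 + N**2) - 65 = (N**2 + d**2) - 65 = -65 + N**2 + d**2)
(F(sqrt(25 + K), V(-9, -7)) + 20887) - 1*12655 = ((-65 + (5/3 - 1/3*(-7))**2 + (sqrt(25 + 70))**2) + 20887) - 1*12655 = ((-65 + (5/3 + 7/3)**2 + (sqrt(95))**2) + 20887) - 12655 = ((-65 + 4**2 + 95) + 20887) - 12655 = ((-65 + 16 + 95) + 20887) - 12655 = (46 + 20887) - 12655 = 20933 - 12655 = 8278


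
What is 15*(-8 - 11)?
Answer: -285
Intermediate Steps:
15*(-8 - 11) = 15*(-19) = -285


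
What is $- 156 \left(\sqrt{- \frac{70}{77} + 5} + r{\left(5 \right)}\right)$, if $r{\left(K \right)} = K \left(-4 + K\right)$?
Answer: $-780 - \frac{468 \sqrt{55}}{11} \approx -1095.5$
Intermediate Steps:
$- 156 \left(\sqrt{- \frac{70}{77} + 5} + r{\left(5 \right)}\right) = - 156 \left(\sqrt{- \frac{70}{77} + 5} + 5 \left(-4 + 5\right)\right) = - 156 \left(\sqrt{\left(-70\right) \frac{1}{77} + 5} + 5 \cdot 1\right) = - 156 \left(\sqrt{- \frac{10}{11} + 5} + 5\right) = - 156 \left(\sqrt{\frac{45}{11}} + 5\right) = - 156 \left(\frac{3 \sqrt{55}}{11} + 5\right) = - 156 \left(5 + \frac{3 \sqrt{55}}{11}\right) = -780 - \frac{468 \sqrt{55}}{11}$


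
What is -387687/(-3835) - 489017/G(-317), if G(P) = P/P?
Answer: -1874992508/3835 ≈ -4.8892e+5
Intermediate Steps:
G(P) = 1
-387687/(-3835) - 489017/G(-317) = -387687/(-3835) - 489017/1 = -387687*(-1/3835) - 489017*1 = 387687/3835 - 489017 = -1874992508/3835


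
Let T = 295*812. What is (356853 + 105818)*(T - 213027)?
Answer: 12266796223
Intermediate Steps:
T = 239540
(356853 + 105818)*(T - 213027) = (356853 + 105818)*(239540 - 213027) = 462671*26513 = 12266796223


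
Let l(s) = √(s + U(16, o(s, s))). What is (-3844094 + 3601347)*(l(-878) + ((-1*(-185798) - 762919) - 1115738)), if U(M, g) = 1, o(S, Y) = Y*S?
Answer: 410936443673 - 242747*I*√877 ≈ 4.1094e+11 - 7.1888e+6*I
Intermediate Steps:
o(S, Y) = S*Y
l(s) = √(1 + s) (l(s) = √(s + 1) = √(1 + s))
(-3844094 + 3601347)*(l(-878) + ((-1*(-185798) - 762919) - 1115738)) = (-3844094 + 3601347)*(√(1 - 878) + ((-1*(-185798) - 762919) - 1115738)) = -242747*(√(-877) + ((185798 - 762919) - 1115738)) = -242747*(I*√877 + (-577121 - 1115738)) = -242747*(I*√877 - 1692859) = -242747*(-1692859 + I*√877) = 410936443673 - 242747*I*√877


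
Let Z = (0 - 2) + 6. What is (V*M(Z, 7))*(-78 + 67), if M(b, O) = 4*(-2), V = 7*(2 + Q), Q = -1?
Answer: 616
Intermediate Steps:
V = 7 (V = 7*(2 - 1) = 7*1 = 7)
Z = 4 (Z = -2 + 6 = 4)
M(b, O) = -8
(V*M(Z, 7))*(-78 + 67) = (7*(-8))*(-78 + 67) = -56*(-11) = 616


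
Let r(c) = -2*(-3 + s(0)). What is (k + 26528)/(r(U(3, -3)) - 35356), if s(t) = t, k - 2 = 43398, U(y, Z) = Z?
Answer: -34964/17675 ≈ -1.9782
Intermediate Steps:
k = 43400 (k = 2 + 43398 = 43400)
r(c) = 6 (r(c) = -2*(-3 + 0) = -2*(-3) = 6)
(k + 26528)/(r(U(3, -3)) - 35356) = (43400 + 26528)/(6 - 35356) = 69928/(-35350) = 69928*(-1/35350) = -34964/17675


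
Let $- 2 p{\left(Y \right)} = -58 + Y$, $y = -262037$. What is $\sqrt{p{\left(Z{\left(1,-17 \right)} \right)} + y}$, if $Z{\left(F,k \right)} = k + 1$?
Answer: $20 i \sqrt{655} \approx 511.86 i$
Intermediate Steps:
$Z{\left(F,k \right)} = 1 + k$
$p{\left(Y \right)} = 29 - \frac{Y}{2}$ ($p{\left(Y \right)} = - \frac{-58 + Y}{2} = 29 - \frac{Y}{2}$)
$\sqrt{p{\left(Z{\left(1,-17 \right)} \right)} + y} = \sqrt{\left(29 - \frac{1 - 17}{2}\right) - 262037} = \sqrt{\left(29 - -8\right) - 262037} = \sqrt{\left(29 + 8\right) - 262037} = \sqrt{37 - 262037} = \sqrt{-262000} = 20 i \sqrt{655}$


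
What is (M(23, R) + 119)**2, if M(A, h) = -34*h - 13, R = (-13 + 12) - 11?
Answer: 264196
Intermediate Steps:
R = -12 (R = -1 - 11 = -12)
M(A, h) = -13 - 34*h
(M(23, R) + 119)**2 = ((-13 - 34*(-12)) + 119)**2 = ((-13 + 408) + 119)**2 = (395 + 119)**2 = 514**2 = 264196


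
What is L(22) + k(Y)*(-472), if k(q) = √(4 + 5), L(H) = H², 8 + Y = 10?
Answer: -932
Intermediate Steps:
Y = 2 (Y = -8 + 10 = 2)
k(q) = 3 (k(q) = √9 = 3)
L(22) + k(Y)*(-472) = 22² + 3*(-472) = 484 - 1416 = -932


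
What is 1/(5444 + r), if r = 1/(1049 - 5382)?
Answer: 4333/23588851 ≈ 0.00018369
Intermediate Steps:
r = -1/4333 (r = 1/(-4333) = -1/4333 ≈ -0.00023079)
1/(5444 + r) = 1/(5444 - 1/4333) = 1/(23588851/4333) = 4333/23588851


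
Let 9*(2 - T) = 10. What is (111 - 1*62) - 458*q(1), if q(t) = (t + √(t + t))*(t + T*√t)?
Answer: -7345/9 - 7786*√2/9 ≈ -2039.6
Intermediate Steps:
T = 8/9 (T = 2 - ⅑*10 = 2 - 10/9 = 8/9 ≈ 0.88889)
q(t) = (t + 8*√t/9)*(t + √2*√t) (q(t) = (t + √(t + t))*(t + 8*√t/9) = (t + √(2*t))*(t + 8*√t/9) = (t + √2*√t)*(t + 8*√t/9) = (t + 8*√t/9)*(t + √2*√t))
(111 - 1*62) - 458*q(1) = (111 - 1*62) - 458*(1² + 8*1^(3/2)/9 + √2*1^(3/2) + (8/9)*1*√2) = (111 - 62) - 458*(1 + (8/9)*1 + √2*1 + 8*√2/9) = 49 - 458*(1 + 8/9 + √2 + 8*√2/9) = 49 - 458*(17/9 + 17*√2/9) = 49 + (-7786/9 - 7786*√2/9) = -7345/9 - 7786*√2/9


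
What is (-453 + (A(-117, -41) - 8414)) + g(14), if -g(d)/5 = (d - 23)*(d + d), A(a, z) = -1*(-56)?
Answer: -7551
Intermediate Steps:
A(a, z) = 56
g(d) = -10*d*(-23 + d) (g(d) = -5*(d - 23)*(d + d) = -5*(-23 + d)*2*d = -10*d*(-23 + d))
(-453 + (A(-117, -41) - 8414)) + g(14) = (-453 + (56 - 8414)) + 10*14*(23 - 1*14) = (-453 - 8358) + 10*14*(23 - 14) = -8811 + 10*14*9 = -8811 + 1260 = -7551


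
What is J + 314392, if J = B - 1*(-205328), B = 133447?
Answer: 653167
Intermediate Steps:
J = 338775 (J = 133447 - 1*(-205328) = 133447 + 205328 = 338775)
J + 314392 = 338775 + 314392 = 653167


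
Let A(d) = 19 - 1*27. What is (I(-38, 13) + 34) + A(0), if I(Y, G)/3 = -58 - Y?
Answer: -34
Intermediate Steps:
A(d) = -8 (A(d) = 19 - 27 = -8)
I(Y, G) = -174 - 3*Y (I(Y, G) = 3*(-58 - Y) = -174 - 3*Y)
(I(-38, 13) + 34) + A(0) = ((-174 - 3*(-38)) + 34) - 8 = ((-174 + 114) + 34) - 8 = (-60 + 34) - 8 = -26 - 8 = -34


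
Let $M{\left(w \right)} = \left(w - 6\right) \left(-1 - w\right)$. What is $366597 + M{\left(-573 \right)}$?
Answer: $35409$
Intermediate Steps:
$M{\left(w \right)} = \left(-1 - w\right) \left(-6 + w\right)$ ($M{\left(w \right)} = \left(-6 + w\right) \left(-1 - w\right) = \left(-1 - w\right) \left(-6 + w\right)$)
$366597 + M{\left(-573 \right)} = 366597 + \left(6 - \left(-573\right)^{2} + 5 \left(-573\right)\right) = 366597 - 331188 = 35409$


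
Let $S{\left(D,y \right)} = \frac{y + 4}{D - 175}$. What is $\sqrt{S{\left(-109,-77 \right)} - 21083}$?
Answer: $\frac{i \sqrt{425112429}}{142} \approx 145.2 i$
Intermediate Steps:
$S{\left(D,y \right)} = \frac{4 + y}{-175 + D}$
$\sqrt{S{\left(-109,-77 \right)} - 21083} = \sqrt{\frac{4 - 77}{-175 - 109} - 21083} = \sqrt{\frac{1}{-284} \left(-73\right) - 21083} = \sqrt{\left(- \frac{1}{284}\right) \left(-73\right) - 21083} = \sqrt{\frac{73}{284} - 21083} = \sqrt{- \frac{5987499}{284}} = \frac{i \sqrt{425112429}}{142}$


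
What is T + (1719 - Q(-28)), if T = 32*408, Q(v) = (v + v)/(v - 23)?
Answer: 753469/51 ≈ 14774.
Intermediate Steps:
Q(v) = 2*v/(-23 + v) (Q(v) = (2*v)/(-23 + v) = 2*v/(-23 + v))
T = 13056
T + (1719 - Q(-28)) = 13056 + (1719 - 2*(-28)/(-23 - 28)) = 13056 + (1719 - 2*(-28)/(-51)) = 13056 + (1719 - 2*(-28)*(-1)/51) = 13056 + (1719 - 1*56/51) = 13056 + (1719 - 56/51) = 13056 + 87613/51 = 753469/51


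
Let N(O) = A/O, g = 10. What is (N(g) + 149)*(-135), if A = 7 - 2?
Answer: -40365/2 ≈ -20183.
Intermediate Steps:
A = 5
N(O) = 5/O
(N(g) + 149)*(-135) = (5/10 + 149)*(-135) = (5*(⅒) + 149)*(-135) = (½ + 149)*(-135) = (299/2)*(-135) = -40365/2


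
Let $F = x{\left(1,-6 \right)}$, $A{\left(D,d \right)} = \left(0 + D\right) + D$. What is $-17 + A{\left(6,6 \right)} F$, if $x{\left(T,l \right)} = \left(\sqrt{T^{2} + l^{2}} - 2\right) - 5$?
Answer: $-101 + 12 \sqrt{37} \approx -28.007$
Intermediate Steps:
$x{\left(T,l \right)} = -7 + \sqrt{T^{2} + l^{2}}$ ($x{\left(T,l \right)} = \left(-2 + \sqrt{T^{2} + l^{2}}\right) - 5 = -7 + \sqrt{T^{2} + l^{2}}$)
$A{\left(D,d \right)} = 2 D$ ($A{\left(D,d \right)} = D + D = 2 D$)
$F = -7 + \sqrt{37}$ ($F = -7 + \sqrt{1^{2} + \left(-6\right)^{2}} = -7 + \sqrt{1 + 36} = -7 + \sqrt{37} \approx -0.91724$)
$-17 + A{\left(6,6 \right)} F = -17 + 2 \cdot 6 \left(-7 + \sqrt{37}\right) = -17 + 12 \left(-7 + \sqrt{37}\right) = -17 - \left(84 - 12 \sqrt{37}\right) = -101 + 12 \sqrt{37}$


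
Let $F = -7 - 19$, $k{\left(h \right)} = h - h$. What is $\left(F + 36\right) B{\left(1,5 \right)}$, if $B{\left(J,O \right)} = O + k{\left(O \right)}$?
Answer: $50$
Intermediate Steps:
$k{\left(h \right)} = 0$
$B{\left(J,O \right)} = O$ ($B{\left(J,O \right)} = O + 0 = O$)
$F = -26$
$\left(F + 36\right) B{\left(1,5 \right)} = \left(-26 + 36\right) 5 = 10 \cdot 5 = 50$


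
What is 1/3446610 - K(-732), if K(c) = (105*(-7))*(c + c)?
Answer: -3708690224399/3446610 ≈ -1.0760e+6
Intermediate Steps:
K(c) = -1470*c
1/3446610 - K(-732) = 1/3446610 - (-1470)*(-732) = 1/3446610 - 1*1076040 = 1/3446610 - 1076040 = -3708690224399/3446610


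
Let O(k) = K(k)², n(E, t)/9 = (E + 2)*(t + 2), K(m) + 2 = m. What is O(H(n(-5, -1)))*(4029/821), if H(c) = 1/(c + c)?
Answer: 15956183/798012 ≈ 19.995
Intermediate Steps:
K(m) = -2 + m
n(E, t) = 9*(2 + E)*(2 + t) (n(E, t) = 9*((E + 2)*(t + 2)) = 9*((2 + E)*(2 + t)) = 9*(2 + E)*(2 + t))
H(c) = 1/(2*c)
O(k) = (-2 + k)²
O(H(n(-5, -1)))*(4029/821) = (-2 + 1/(2*(36 + 18*(-5) + 18*(-1) + 9*(-5)*(-1))))²*(4029/821) = (-2 + 1/(2*(36 - 90 - 18 + 45)))²*(4029*(1/821)) = (-2 + (½)/(-27))²*(4029/821) = (-2 + (½)*(-1/27))²*(4029/821) = (-2 - 1/54)²*(4029/821) = (-109/54)²*(4029/821) = (11881/2916)*(4029/821) = 15956183/798012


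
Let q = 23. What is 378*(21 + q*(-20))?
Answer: -165942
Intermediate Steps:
378*(21 + q*(-20)) = 378*(21 + 23*(-20)) = 378*(21 - 460) = 378*(-439) = -165942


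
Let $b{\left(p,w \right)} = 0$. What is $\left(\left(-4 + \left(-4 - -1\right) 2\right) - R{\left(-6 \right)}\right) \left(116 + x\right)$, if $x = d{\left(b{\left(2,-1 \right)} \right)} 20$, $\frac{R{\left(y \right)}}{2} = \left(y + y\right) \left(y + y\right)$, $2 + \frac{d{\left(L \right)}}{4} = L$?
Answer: $13112$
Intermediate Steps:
$d{\left(L \right)} = -8 + 4 L$
$R{\left(y \right)} = 8 y^{2}$ ($R{\left(y \right)} = 2 \left(y + y\right) \left(y + y\right) = 2 \cdot 2 y 2 y = 2 \cdot 4 y^{2} = 8 y^{2}$)
$x = -160$ ($x = \left(-8 + 4 \cdot 0\right) 20 = \left(-8 + 0\right) 20 = \left(-8\right) 20 = -160$)
$\left(\left(-4 + \left(-4 - -1\right) 2\right) - R{\left(-6 \right)}\right) \left(116 + x\right) = \left(\left(-4 + \left(-4 - -1\right) 2\right) - 8 \left(-6\right)^{2}\right) \left(116 - 160\right) = \left(\left(-4 + \left(-4 + 1\right) 2\right) - 8 \cdot 36\right) \left(-44\right) = \left(\left(-4 - 6\right) - 288\right) \left(-44\right) = \left(-10 - 288\right) \left(-44\right) = \left(-298\right) \left(-44\right) = 13112$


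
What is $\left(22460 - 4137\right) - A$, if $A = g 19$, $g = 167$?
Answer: $15150$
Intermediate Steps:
$A = 3173$ ($A = 167 \cdot 19 = 3173$)
$\left(22460 - 4137\right) - A = \left(22460 - 4137\right) - 3173 = 18323 - 3173 = 15150$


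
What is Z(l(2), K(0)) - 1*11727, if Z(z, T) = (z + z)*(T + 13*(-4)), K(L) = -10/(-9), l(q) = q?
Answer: -107375/9 ≈ -11931.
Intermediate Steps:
K(L) = 10/9 (K(L) = -10*(-1/9) = 10/9)
Z(z, T) = 2*z*(-52 + T) (Z(z, T) = (2*z)*(T - 52) = (2*z)*(-52 + T) = 2*z*(-52 + T))
Z(l(2), K(0)) - 1*11727 = 2*2*(-52 + 10/9) - 1*11727 = 2*2*(-458/9) - 11727 = -1832/9 - 11727 = -107375/9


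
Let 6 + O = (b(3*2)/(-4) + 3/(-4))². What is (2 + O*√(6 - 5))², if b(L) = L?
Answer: 289/256 ≈ 1.1289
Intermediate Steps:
O = -15/16 (O = -6 + ((3*2)/(-4) + 3/(-4))² = -6 + (6*(-¼) + 3*(-¼))² = -6 + (-3/2 - ¾)² = -6 + (-9/4)² = -6 + 81/16 = -15/16 ≈ -0.93750)
(2 + O*√(6 - 5))² = (2 - 15*√(6 - 5)/16)² = (2 - 15*√1/16)² = (2 - 15/16*1)² = (2 - 15/16)² = (17/16)² = 289/256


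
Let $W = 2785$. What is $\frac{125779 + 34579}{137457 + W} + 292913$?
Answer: $\frac{20539432652}{70121} \approx 2.9291 \cdot 10^{5}$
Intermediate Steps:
$\frac{125779 + 34579}{137457 + W} + 292913 = \frac{125779 + 34579}{137457 + 2785} + 292913 = \frac{160358}{140242} + 292913 = 160358 \cdot \frac{1}{140242} + 292913 = \frac{80179}{70121} + 292913 = \frac{20539432652}{70121}$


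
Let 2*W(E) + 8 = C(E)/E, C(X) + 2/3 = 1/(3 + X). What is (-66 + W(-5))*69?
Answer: -96439/20 ≈ -4822.0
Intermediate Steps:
C(X) = -⅔ + 1/(3 + X)
W(E) = -4 + (-3 - 2*E)/(6*E*(3 + E)) (W(E) = -4 + (((-3 - 2*E)/(3*(3 + E)))/E)/2 = -4 + ((-3 - 2*E)/(3*E*(3 + E)))/2 = -4 + (-3 - 2*E)/(6*E*(3 + E)))
(-66 + W(-5))*69 = (-66 + (⅙)*(-3 - 74*(-5) - 24*(-5)²)/(-5*(3 - 5)))*69 = (-66 + (⅙)*(-⅕)*(-3 + 370 - 24*25)/(-2))*69 = (-66 + (⅙)*(-⅕)*(-½)*(-3 + 370 - 600))*69 = (-66 + (⅙)*(-⅕)*(-½)*(-233))*69 = (-66 - 233/60)*69 = -4193/60*69 = -96439/20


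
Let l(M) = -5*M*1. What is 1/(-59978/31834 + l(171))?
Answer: -15917/13639024 ≈ -0.0011670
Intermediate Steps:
l(M) = -5*M
1/(-59978/31834 + l(171)) = 1/(-59978/31834 - 5*171) = 1/(-59978*1/31834 - 855) = 1/(-29989/15917 - 855) = 1/(-13639024/15917) = -15917/13639024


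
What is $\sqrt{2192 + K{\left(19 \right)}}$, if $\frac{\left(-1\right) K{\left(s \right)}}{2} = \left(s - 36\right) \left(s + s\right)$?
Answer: $2 \sqrt{871} \approx 59.025$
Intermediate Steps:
$K{\left(s \right)} = - 4 s \left(-36 + s\right)$ ($K{\left(s \right)} = - 2 \left(s - 36\right) \left(s + s\right) = - 2 \left(-36 + s\right) 2 s = - 2 \cdot 2 s \left(-36 + s\right) = - 4 s \left(-36 + s\right)$)
$\sqrt{2192 + K{\left(19 \right)}} = \sqrt{2192 + 4 \cdot 19 \left(36 - 19\right)} = \sqrt{2192 + 4 \cdot 19 \cdot 17} = \sqrt{2192 + 1292} = \sqrt{3484} = 2 \sqrt{871}$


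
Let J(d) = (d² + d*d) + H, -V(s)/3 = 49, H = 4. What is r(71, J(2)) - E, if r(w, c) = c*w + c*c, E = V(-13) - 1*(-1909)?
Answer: -766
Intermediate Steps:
V(s) = -147 (V(s) = -3*49 = -147)
E = 1762 (E = -147 - 1*(-1909) = -147 + 1909 = 1762)
J(d) = 4 + 2*d² (J(d) = (d² + d*d) + 4 = (d² + d²) + 4 = 2*d² + 4 = 4 + 2*d²)
r(w, c) = c² + c*w (r(w, c) = c*w + c² = c² + c*w)
r(71, J(2)) - E = (4 + 2*2²)*((4 + 2*2²) + 71) - 1*1762 = (4 + 2*4)*((4 + 2*4) + 71) - 1762 = (4 + 8)*((4 + 8) + 71) - 1762 = 12*(12 + 71) - 1762 = 12*83 - 1762 = 996 - 1762 = -766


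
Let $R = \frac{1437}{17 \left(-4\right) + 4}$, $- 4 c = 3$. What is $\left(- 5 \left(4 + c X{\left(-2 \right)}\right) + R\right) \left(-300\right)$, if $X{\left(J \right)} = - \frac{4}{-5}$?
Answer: $\frac{189375}{16} \approx 11836.0$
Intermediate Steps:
$c = - \frac{3}{4}$ ($c = \left(- \frac{1}{4}\right) 3 = - \frac{3}{4} \approx -0.75$)
$X{\left(J \right)} = \frac{4}{5}$ ($X{\left(J \right)} = \left(-4\right) \left(- \frac{1}{5}\right) = \frac{4}{5}$)
$R = - \frac{1437}{64}$ ($R = \frac{1437}{-68 + 4} = \frac{1437}{-64} = 1437 \left(- \frac{1}{64}\right) = - \frac{1437}{64} \approx -22.453$)
$\left(- 5 \left(4 + c X{\left(-2 \right)}\right) + R\right) \left(-300\right) = \left(- 5 \left(4 - \frac{3}{5}\right) - \frac{1437}{64}\right) \left(-300\right) = \left(\left(-5\right) \frac{17}{5} - \frac{1437}{64}\right) \left(-300\right) = \left(-17 - \frac{1437}{64}\right) \left(-300\right) = \left(- \frac{2525}{64}\right) \left(-300\right) = \frac{189375}{16}$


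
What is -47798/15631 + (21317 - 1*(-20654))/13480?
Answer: 11731661/210705880 ≈ 0.055678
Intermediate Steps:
-47798/15631 + (21317 - 1*(-20654))/13480 = -47798*1/15631 + (21317 + 20654)*(1/13480) = -47798/15631 + 41971*(1/13480) = -47798/15631 + 41971/13480 = 11731661/210705880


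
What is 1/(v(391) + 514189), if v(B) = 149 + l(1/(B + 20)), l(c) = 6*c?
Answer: 137/70464308 ≈ 1.9442e-6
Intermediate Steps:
v(B) = 149 + 6/(20 + B) (v(B) = 149 + 6/(B + 20) = 149 + 6/(20 + B))
1/(v(391) + 514189) = 1/((2986 + 149*391)/(20 + 391) + 514189) = 1/((2986 + 58259)/411 + 514189) = 1/((1/411)*61245 + 514189) = 1/(20415/137 + 514189) = 1/(70464308/137) = 137/70464308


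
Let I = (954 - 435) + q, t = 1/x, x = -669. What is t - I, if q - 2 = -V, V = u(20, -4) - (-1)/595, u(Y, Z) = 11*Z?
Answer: -224901001/398055 ≈ -565.00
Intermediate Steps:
t = -1/669 (t = 1/(-669) = -1/669 ≈ -0.0014948)
V = -26179/595 (V = 11*(-4) - (-1)/595 = -44 - (-1)/595 = -44 - 1*(-1/595) = -44 + 1/595 = -26179/595 ≈ -43.998)
q = 27369/595 (q = 2 - 1*(-26179/595) = 2 + 26179/595 = 27369/595 ≈ 45.998)
I = 336174/595 (I = (954 - 435) + 27369/595 = 519 + 27369/595 = 336174/595 ≈ 565.00)
t - I = -1/669 - 1*336174/595 = -1/669 - 336174/595 = -224901001/398055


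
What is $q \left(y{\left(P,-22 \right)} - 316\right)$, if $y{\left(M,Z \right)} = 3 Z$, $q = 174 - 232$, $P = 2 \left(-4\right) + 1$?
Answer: $22156$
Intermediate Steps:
$P = -7$ ($P = -8 + 1 = -7$)
$q = -58$
$q \left(y{\left(P,-22 \right)} - 316\right) = - 58 \left(3 \left(-22\right) - 316\right) = - 58 \left(-66 - 316\right) = \left(-58\right) \left(-382\right) = 22156$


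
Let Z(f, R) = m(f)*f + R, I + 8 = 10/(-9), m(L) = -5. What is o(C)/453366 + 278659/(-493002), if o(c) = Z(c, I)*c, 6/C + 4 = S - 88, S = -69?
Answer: -545785457321683/965601940966362 ≈ -0.56523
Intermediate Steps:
I = -82/9 (I = -8 + 10/(-9) = -8 + 10*(-1/9) = -8 - 10/9 = -82/9 ≈ -9.1111)
C = -6/161 (C = 6/(-4 + (-69 - 88)) = 6/(-4 - 157) = 6/(-161) = 6*(-1/161) = -6/161 ≈ -0.037267)
Z(f, R) = R - 5*f (Z(f, R) = -5*f + R = R - 5*f)
o(c) = c*(-82/9 - 5*c) (o(c) = (-82/9 - 5*c)*c = c*(-82/9 - 5*c))
o(C)/453366 + 278659/(-493002) = ((1/9)*(-6/161)*(-82 - 45*(-6/161)))/453366 + 278659/(-493002) = ((1/9)*(-6/161)*(-82 + 270/161))*(1/453366) + 278659*(-1/493002) = ((1/9)*(-6/161)*(-12932/161))*(1/453366) - 278659/493002 = (25864/77763)*(1/453366) - 278659/493002 = 12932/17627550129 - 278659/493002 = -545785457321683/965601940966362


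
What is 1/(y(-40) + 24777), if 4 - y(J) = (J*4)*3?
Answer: 1/25261 ≈ 3.9587e-5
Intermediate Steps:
y(J) = 4 - 12*J (y(J) = 4 - J*4*3 = 4 - 4*J*3 = 4 - 12*J)
1/(y(-40) + 24777) = 1/((4 - 12*(-40)) + 24777) = 1/((4 + 480) + 24777) = 1/(484 + 24777) = 1/25261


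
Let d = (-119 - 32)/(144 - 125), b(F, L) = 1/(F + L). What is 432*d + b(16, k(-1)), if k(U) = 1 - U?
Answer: -1174157/342 ≈ -3433.2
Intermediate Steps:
d = -151/19 ≈ -7.9474
432*d + b(16, k(-1)) = 432*(-151/19) + 1/(16 + (1 - 1*(-1))) = -65232/19 + 1/(16 + (1 + 1)) = -65232/19 + 1/(16 + 2) = -65232/19 + 1/18 = -1174157/342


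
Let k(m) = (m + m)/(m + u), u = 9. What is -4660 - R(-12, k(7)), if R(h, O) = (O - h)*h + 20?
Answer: -9051/2 ≈ -4525.5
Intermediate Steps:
k(m) = 2*m/(9 + m) (k(m) = (m + m)/(m + 9) = (2*m)/(9 + m) = 2*m/(9 + m))
R(h, O) = 20 + h*(O - h) (R(h, O) = h*(O - h) + 20 = 20 + h*(O - h))
-4660 - R(-12, k(7)) = -4660 - (20 - 1*(-12)² + (2*7/(9 + 7))*(-12)) = -4660 - (20 - 1*144 + (2*7/16)*(-12)) = -4660 - (20 - 144 + (2*7*(1/16))*(-12)) = -4660 - (20 - 144 + (7/8)*(-12)) = -4660 - (20 - 144 - 21/2) = -4660 - 1*(-269/2) = -4660 + 269/2 = -9051/2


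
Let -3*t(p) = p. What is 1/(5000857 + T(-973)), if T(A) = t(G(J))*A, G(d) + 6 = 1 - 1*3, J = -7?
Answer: 3/14994787 ≈ 2.0007e-7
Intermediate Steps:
G(d) = -8 (G(d) = -6 + (1 - 1*3) = -6 + (1 - 3) = -6 - 2 = -8)
t(p) = -p/3
T(A) = 8*A/3 (T(A) = (-⅓*(-8))*A = 8*A/3)
1/(5000857 + T(-973)) = 1/(5000857 + (8/3)*(-973)) = 1/(5000857 - 7784/3) = 1/(14994787/3) = 3/14994787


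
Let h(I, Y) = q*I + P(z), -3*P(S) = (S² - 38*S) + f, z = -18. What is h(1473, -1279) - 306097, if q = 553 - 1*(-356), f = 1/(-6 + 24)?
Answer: 55756295/54 ≈ 1.0325e+6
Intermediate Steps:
f = 1/18 ≈ 0.055556
q = 909 (q = 553 + 356 = 909)
P(S) = -1/54 - S²/3 + 38*S/3 (P(S) = -((S² - 38*S) + 1/18)/3 = -(1/18 + S² - 38*S)/3 = -1/54 - S²/3 + 38*S/3)
h(I, Y) = -18145/54 + 909*I (h(I, Y) = 909*I + (-1/54 - ⅓*(-18)² + (38/3)*(-18)) = 909*I + (-1/54 - ⅓*324 - 228) = 909*I + (-1/54 - 108 - 228) = 909*I - 18145/54 = -18145/54 + 909*I)
h(1473, -1279) - 306097 = (-18145/54 + 909*1473) - 306097 = (-18145/54 + 1338957) - 306097 = 72285533/54 - 306097 = 55756295/54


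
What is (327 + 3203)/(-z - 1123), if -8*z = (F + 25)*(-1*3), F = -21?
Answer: -7060/2249 ≈ -3.1392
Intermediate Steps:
z = 3/2 (z = -(-21 + 25)*(-1*3)/8 = -(-3)/2 = -1/8*(-12) = 3/2 ≈ 1.5000)
(327 + 3203)/(-z - 1123) = (327 + 3203)/(-1*3/2 - 1123) = 3530/(-3/2 - 1123) = 3530/(-2249/2) = 3530*(-2/2249) = -7060/2249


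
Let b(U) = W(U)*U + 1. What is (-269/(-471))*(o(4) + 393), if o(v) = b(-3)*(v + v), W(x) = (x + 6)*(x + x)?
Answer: 224077/471 ≈ 475.75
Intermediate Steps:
W(x) = 2*x*(6 + x) (W(x) = (6 + x)*(2*x) = 2*x*(6 + x))
b(U) = 1 + 2*U**2*(6 + U) (b(U) = (2*U*(6 + U))*U + 1 = 2*U**2*(6 + U) + 1 = 1 + 2*U**2*(6 + U))
o(v) = 110*v (o(v) = (1 + 2*(-3)**2*(6 - 3))*(v + v) = (1 + 2*9*3)*(2*v) = (1 + 54)*(2*v) = 55*(2*v) = 110*v)
(-269/(-471))*(o(4) + 393) = (-269/(-471))*(110*4 + 393) = (-269*(-1/471))*(440 + 393) = (269/471)*833 = 224077/471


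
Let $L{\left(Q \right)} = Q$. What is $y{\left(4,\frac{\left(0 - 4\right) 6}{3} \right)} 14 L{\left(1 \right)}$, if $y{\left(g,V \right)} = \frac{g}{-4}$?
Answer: $-14$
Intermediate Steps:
$y{\left(g,V \right)} = - \frac{g}{4}$ ($y{\left(g,V \right)} = g \left(- \frac{1}{4}\right) = - \frac{g}{4}$)
$y{\left(4,\frac{\left(0 - 4\right) 6}{3} \right)} 14 L{\left(1 \right)} = \left(- \frac{1}{4}\right) 4 \cdot 14 \cdot 1 = \left(-1\right) 14 \cdot 1 = \left(-14\right) 1 = -14$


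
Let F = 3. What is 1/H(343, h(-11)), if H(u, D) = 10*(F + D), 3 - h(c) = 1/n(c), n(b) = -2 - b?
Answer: 9/530 ≈ 0.016981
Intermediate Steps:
h(c) = 3 - 1/(-2 - c)
H(u, D) = 30 + 10*D (H(u, D) = 10*(3 + D) = 30 + 10*D)
1/H(343, h(-11)) = 1/(30 + 10*((7 + 3*(-11))/(2 - 11))) = 1/(30 + 10*((7 - 33)/(-9))) = 1/(30 + 10*(-⅑*(-26))) = 1/(30 + 10*(26/9)) = 1/(30 + 260/9) = 1/(530/9) = 9/530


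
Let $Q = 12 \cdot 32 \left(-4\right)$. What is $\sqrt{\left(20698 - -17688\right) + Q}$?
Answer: $5 \sqrt{1474} \approx 191.96$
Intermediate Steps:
$Q = -1536$ ($Q = 384 \left(-4\right) = -1536$)
$\sqrt{\left(20698 - -17688\right) + Q} = \sqrt{\left(20698 - -17688\right) - 1536} = \sqrt{\left(20698 + 17688\right) - 1536} = \sqrt{38386 - 1536} = \sqrt{36850} = 5 \sqrt{1474}$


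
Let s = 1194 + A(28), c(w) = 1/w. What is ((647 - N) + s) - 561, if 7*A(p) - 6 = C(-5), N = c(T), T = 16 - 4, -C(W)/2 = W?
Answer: 107705/84 ≈ 1282.2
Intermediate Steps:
C(W) = -2*W
T = 12
N = 1/12 ≈ 0.083333
A(p) = 16/7 (A(p) = 6/7 + (-2*(-5))/7 = 6/7 + (⅐)*10 = 6/7 + 10/7 = 16/7)
s = 8374/7 (s = 1194 + 16/7 = 8374/7 ≈ 1196.3)
((647 - N) + s) - 561 = ((647 - 1*1/12) + 8374/7) - 561 = ((647 - 1/12) + 8374/7) - 561 = (7763/12 + 8374/7) - 561 = 154829/84 - 561 = 107705/84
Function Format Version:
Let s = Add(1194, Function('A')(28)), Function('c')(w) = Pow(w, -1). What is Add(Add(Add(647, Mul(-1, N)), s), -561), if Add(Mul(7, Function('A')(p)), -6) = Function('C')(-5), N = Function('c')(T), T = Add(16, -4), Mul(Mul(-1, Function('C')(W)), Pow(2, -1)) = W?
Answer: Rational(107705, 84) ≈ 1282.2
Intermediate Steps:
Function('C')(W) = Mul(-2, W)
T = 12
N = Rational(1, 12) (N = Pow(12, -1) = Rational(1, 12) ≈ 0.083333)
Function('A')(p) = Rational(16, 7) (Function('A')(p) = Add(Rational(6, 7), Mul(Rational(1, 7), Mul(-2, -5))) = Add(Rational(6, 7), Mul(Rational(1, 7), 10)) = Add(Rational(6, 7), Rational(10, 7)) = Rational(16, 7))
s = Rational(8374, 7) (s = Add(1194, Rational(16, 7)) = Rational(8374, 7) ≈ 1196.3)
Add(Add(Add(647, Mul(-1, N)), s), -561) = Add(Add(Add(647, Mul(-1, Rational(1, 12))), Rational(8374, 7)), -561) = Add(Add(Add(647, Rational(-1, 12)), Rational(8374, 7)), -561) = Add(Add(Rational(7763, 12), Rational(8374, 7)), -561) = Add(Rational(154829, 84), -561) = Rational(107705, 84)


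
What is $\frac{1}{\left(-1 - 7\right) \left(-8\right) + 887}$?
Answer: $\frac{1}{951} \approx 0.0010515$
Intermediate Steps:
$\frac{1}{\left(-1 - 7\right) \left(-8\right) + 887} = \frac{1}{\left(-8\right) \left(-8\right) + 887} = \frac{1}{64 + 887} = \frac{1}{951}$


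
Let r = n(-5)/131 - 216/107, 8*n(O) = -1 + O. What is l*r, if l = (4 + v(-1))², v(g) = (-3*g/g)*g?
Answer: -5561745/56068 ≈ -99.196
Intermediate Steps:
n(O) = -⅛ + O/8 (n(O) = (-1 + O)/8 = -⅛ + O/8)
r = -113505/56068 (r = (-⅛ + (⅛)*(-5))/131 - 216/107 = (-⅛ - 5/8)*(1/131) - 216*1/107 = -¾*1/131 - 216/107 = -3/524 - 216/107 = -113505/56068 ≈ -2.0244)
v(g) = -3*g (v(g) = (-3*1)*g = -3*g)
l = 49 (l = (4 - 3*(-1))² = (4 + 3)² = 7² = 49)
l*r = 49*(-113505/56068) = -5561745/56068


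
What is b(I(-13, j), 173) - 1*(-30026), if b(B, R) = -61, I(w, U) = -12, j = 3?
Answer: 29965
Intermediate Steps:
b(I(-13, j), 173) - 1*(-30026) = -61 - 1*(-30026) = -61 + 30026 = 29965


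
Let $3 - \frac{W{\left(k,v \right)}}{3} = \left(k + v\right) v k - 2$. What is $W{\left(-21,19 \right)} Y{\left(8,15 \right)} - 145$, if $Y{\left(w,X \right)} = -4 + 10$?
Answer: $-14419$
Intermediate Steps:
$Y{\left(w,X \right)} = 6$
$W{\left(k,v \right)} = 15 - 3 k v \left(k + v\right)$ ($W{\left(k,v \right)} = 9 - 3 \left(\left(k + v\right) v k - 2\right) = 9 - 3 \left(v \left(k + v\right) k - 2\right) = 9 - 3 \left(k v \left(k + v\right) - 2\right) = 9 - 3 \left(-2 + k v \left(k + v\right)\right) = 9 - \left(-6 + 3 k v \left(k + v\right)\right) = 15 - 3 k v \left(k + v\right)$)
$W{\left(-21,19 \right)} Y{\left(8,15 \right)} - 145 = \left(15 - - 63 \cdot 19^{2} - 57 \left(-21\right)^{2}\right) 6 - 145 = \left(15 - \left(-63\right) 361 - 57 \cdot 441\right) 6 - 145 = \left(15 + 22743 - 25137\right) 6 - 145 = \left(-2379\right) 6 - 145 = -14274 - 145 = -14419$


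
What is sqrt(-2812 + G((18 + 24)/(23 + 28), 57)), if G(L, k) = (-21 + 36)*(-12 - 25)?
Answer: I*sqrt(3367) ≈ 58.026*I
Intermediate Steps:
G(L, k) = -555 (G(L, k) = 15*(-37) = -555)
sqrt(-2812 + G((18 + 24)/(23 + 28), 57)) = sqrt(-2812 - 555) = sqrt(-3367) = I*sqrt(3367)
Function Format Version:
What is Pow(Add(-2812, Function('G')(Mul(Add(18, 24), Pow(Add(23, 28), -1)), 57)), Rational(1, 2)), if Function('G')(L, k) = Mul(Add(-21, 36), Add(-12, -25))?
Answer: Mul(I, Pow(3367, Rational(1, 2))) ≈ Mul(58.026, I)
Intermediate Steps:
Function('G')(L, k) = -555 (Function('G')(L, k) = Mul(15, -37) = -555)
Pow(Add(-2812, Function('G')(Mul(Add(18, 24), Pow(Add(23, 28), -1)), 57)), Rational(1, 2)) = Pow(Add(-2812, -555), Rational(1, 2)) = Pow(-3367, Rational(1, 2)) = Mul(I, Pow(3367, Rational(1, 2)))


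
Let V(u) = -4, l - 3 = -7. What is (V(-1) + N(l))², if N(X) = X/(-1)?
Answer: 0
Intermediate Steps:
l = -4 (l = 3 - 7 = -4)
N(X) = -X (N(X) = X*(-1) = -X)
(V(-1) + N(l))² = (-4 - 1*(-4))² = (-4 + 4)² = 0² = 0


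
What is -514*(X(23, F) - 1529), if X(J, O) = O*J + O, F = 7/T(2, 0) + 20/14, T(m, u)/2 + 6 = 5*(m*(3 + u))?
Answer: 5365389/7 ≈ 7.6648e+5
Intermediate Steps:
T(m, u) = -12 + 10*m*(3 + u) (T(m, u) = -12 + 2*(5*(m*(3 + u))) = -12 + 2*(5*m*(3 + u)) = -12 + 10*m*(3 + u))
F = 529/336 (F = 7/(-12 + 30*2 + 10*2*0) + 20/14 = 7/(-12 + 60 + 0) + 20*(1/14) = 7/48 + 10/7 = 529/336 ≈ 1.5744)
X(J, O) = O + J*O (X(J, O) = J*O + O = O + J*O)
-514*(X(23, F) - 1529) = -514*(529*(1 + 23)/336 - 1529) = -514*((529/336)*24 - 1529) = -514*(529/14 - 1529) = -514*(-20877/14) = 5365389/7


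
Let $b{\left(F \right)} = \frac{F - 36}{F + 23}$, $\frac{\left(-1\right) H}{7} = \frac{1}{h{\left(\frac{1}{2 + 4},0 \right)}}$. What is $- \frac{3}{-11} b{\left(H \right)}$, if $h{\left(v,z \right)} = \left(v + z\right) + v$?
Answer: $- \frac{171}{22} \approx -7.7727$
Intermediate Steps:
$h{\left(v,z \right)} = z + 2 v$
$H = -21$ ($H = - \frac{7}{0 + \frac{2}{2 + 4}} = - \frac{7}{0 + \frac{2}{6}} = - \frac{7}{0 + 2 \cdot \frac{1}{6}} = - \frac{7}{0 + \frac{1}{3}} = - 7 \frac{1}{\frac{1}{3}} = \left(-7\right) 3 = -21$)
$b{\left(F \right)} = \frac{-36 + F}{23 + F}$
$- \frac{3}{-11} b{\left(H \right)} = - \frac{3}{-11} \frac{-36 - 21}{23 - 21} = \left(-3\right) \left(- \frac{1}{11}\right) \frac{1}{2} \left(-57\right) = \frac{3 \cdot \frac{1}{2} \left(-57\right)}{11} = \frac{3}{11} \left(- \frac{57}{2}\right) = - \frac{171}{22}$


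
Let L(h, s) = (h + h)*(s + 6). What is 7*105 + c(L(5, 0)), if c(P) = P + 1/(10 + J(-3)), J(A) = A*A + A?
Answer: 12721/16 ≈ 795.06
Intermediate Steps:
L(h, s) = 2*h*(6 + s) (L(h, s) = (2*h)*(6 + s) = 2*h*(6 + s))
J(A) = A + A² (J(A) = A² + A = A + A²)
c(P) = 1/16 + P (c(P) = P + 1/(10 - 3*(1 - 3)) = P + 1/(10 - 3*(-2)) = P + 1/(10 + 6) = P + 1/16 = 1/16 + P)
7*105 + c(L(5, 0)) = 7*105 + (1/16 + 2*5*(6 + 0)) = 735 + (1/16 + 2*5*6) = 735 + (1/16 + 60) = 735 + 961/16 = 12721/16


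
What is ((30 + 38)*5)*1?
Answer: 340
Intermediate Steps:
((30 + 38)*5)*1 = (68*5)*1 = 340*1 = 340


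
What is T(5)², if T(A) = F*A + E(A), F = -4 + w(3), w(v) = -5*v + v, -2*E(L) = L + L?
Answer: 7225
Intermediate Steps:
E(L) = -L (E(L) = -(L + L)/2 = -L)
w(v) = -4*v
F = -16 (F = -4 - 4*3 = -4 - 12 = -16)
T(A) = -17*A (T(A) = -16*A - A = -17*A)
T(5)² = (-17*5)² = (-85)² = 7225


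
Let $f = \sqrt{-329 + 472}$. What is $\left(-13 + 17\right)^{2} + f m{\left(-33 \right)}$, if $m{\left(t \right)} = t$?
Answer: $16 - 33 \sqrt{143} \approx -378.62$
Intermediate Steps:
$f = \sqrt{143} \approx 11.958$
$\left(-13 + 17\right)^{2} + f m{\left(-33 \right)} = \left(-13 + 17\right)^{2} + \sqrt{143} \left(-33\right) = 4^{2} - 33 \sqrt{143} = 16 - 33 \sqrt{143}$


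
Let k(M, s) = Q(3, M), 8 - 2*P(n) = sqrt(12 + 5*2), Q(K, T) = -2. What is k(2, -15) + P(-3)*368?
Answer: 1470 - 184*sqrt(22) ≈ 606.96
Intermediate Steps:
P(n) = 4 - sqrt(22)/2 (P(n) = 4 - sqrt(12 + 5*2)/2 = 4 - sqrt(12 + 10)/2 = 4 - sqrt(22)/2)
k(M, s) = -2
k(2, -15) + P(-3)*368 = -2 + (4 - sqrt(22)/2)*368 = -2 + (1472 - 184*sqrt(22)) = 1470 - 184*sqrt(22)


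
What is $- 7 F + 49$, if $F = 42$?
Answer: $-245$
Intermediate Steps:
$- 7 F + 49 = \left(-7\right) 42 + 49 = -294 + 49 = -245$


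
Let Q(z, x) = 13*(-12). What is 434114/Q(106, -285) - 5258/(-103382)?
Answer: -11219688325/4031898 ≈ -2782.7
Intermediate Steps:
Q(z, x) = -156
434114/Q(106, -285) - 5258/(-103382) = 434114/(-156) - 5258/(-103382) = 434114*(-1/156) - 5258*(-1/103382) = -217057/78 + 2629/51691 = -11219688325/4031898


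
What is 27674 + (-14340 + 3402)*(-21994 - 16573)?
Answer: 421873520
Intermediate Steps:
27674 + (-14340 + 3402)*(-21994 - 16573) = 27674 - 10938*(-38567) = 27674 + 421845846 = 421873520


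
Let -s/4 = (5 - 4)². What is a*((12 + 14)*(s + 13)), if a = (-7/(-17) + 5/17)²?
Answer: 33696/289 ≈ 116.60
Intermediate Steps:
s = -4 (s = -4*(5 - 4)² = -4*1² = -4*1 = -4)
a = 144/289 (a = (-7*(-1/17) + 5*(1/17))² = (7/17 + 5/17)² = (12/17)² = 144/289 ≈ 0.49827)
a*((12 + 14)*(s + 13)) = 144*((12 + 14)*(-4 + 13))/289 = 144*(26*9)/289 = (144/289)*234 = 33696/289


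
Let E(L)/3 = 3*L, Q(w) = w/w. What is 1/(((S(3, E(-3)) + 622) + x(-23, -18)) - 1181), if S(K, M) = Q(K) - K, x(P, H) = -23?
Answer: -1/584 ≈ -0.0017123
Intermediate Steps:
Q(w) = 1
E(L) = 9*L (E(L) = 3*(3*L) = 9*L)
S(K, M) = 1 - K
1/(((S(3, E(-3)) + 622) + x(-23, -18)) - 1181) = 1/((((1 - 1*3) + 622) - 23) - 1181) = 1/((((1 - 3) + 622) - 23) - 1181) = 1/(((-2 + 622) - 23) - 1181) = 1/((620 - 23) - 1181) = 1/(597 - 1181) = 1/(-584) = -1/584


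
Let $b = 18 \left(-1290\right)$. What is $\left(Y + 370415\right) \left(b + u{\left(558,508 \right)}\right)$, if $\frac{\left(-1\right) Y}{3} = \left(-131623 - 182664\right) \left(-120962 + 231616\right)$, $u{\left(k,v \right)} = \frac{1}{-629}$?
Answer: $- \frac{1523804396971029929}{629} \approx -2.4226 \cdot 10^{15}$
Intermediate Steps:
$u{\left(k,v \right)} = - \frac{1}{629}$
$b = -23220$
$Y = 104331341094$ ($Y = - 3 \left(-131623 - 182664\right) \left(-120962 + 231616\right) = - 3 \left(\left(-314287\right) 110654\right) = \left(-3\right) \left(-34777113698\right) = 104331341094$)
$\left(Y + 370415\right) \left(b + u{\left(558,508 \right)}\right) = \left(104331341094 + 370415\right) \left(-23220 - \frac{1}{629}\right) = 104331711509 \left(- \frac{14605381}{629}\right) = - \frac{1523804396971029929}{629}$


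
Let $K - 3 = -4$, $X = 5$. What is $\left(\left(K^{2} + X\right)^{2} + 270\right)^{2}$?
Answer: $93636$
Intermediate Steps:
$K = -1$ ($K = 3 - 4 = -1$)
$\left(\left(K^{2} + X\right)^{2} + 270\right)^{2} = \left(\left(\left(-1\right)^{2} + 5\right)^{2} + 270\right)^{2} = \left(\left(1 + 5\right)^{2} + 270\right)^{2} = \left(6^{2} + 270\right)^{2} = \left(36 + 270\right)^{2} = 306^{2} = 93636$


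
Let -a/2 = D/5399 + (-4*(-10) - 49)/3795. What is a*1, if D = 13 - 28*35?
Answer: 2478904/6829735 ≈ 0.36296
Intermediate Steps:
D = -967 (D = 13 - 980 = -967)
a = 2478904/6829735 (a = -2*(-967/5399 + (-4*(-10) - 49)/3795) = -2*(-967*1/5399 + (40 - 49)*(1/3795)) = -2*(-967/5399 - 9*1/3795) = -2*(-967/5399 - 3/1265) = -2*(-1239452/6829735) = 2478904/6829735 ≈ 0.36296)
a*1 = (2478904/6829735)*1 = 2478904/6829735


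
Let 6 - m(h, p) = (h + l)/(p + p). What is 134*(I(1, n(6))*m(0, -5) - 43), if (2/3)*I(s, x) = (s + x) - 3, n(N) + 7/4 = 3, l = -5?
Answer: -52729/8 ≈ -6591.1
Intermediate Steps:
n(N) = 5/4 (n(N) = -7/4 + 3 = 5/4)
I(s, x) = -9/2 + 3*s/2 + 3*x/2 (I(s, x) = 3*((s + x) - 3)/2 = 3*(-3 + s + x)/2 = -9/2 + 3*s/2 + 3*x/2)
m(h, p) = 6 - (-5 + h)/(2*p) (m(h, p) = 6 - (h - 5)/(p + p) = 6 - (-5 + h)/(2*p))
134*(I(1, n(6))*m(0, -5) - 43) = 134*((-9/2 + (3/2)*1 + (3/2)*(5/4))*((1/2)*(5 - 1*0 + 12*(-5))/(-5)) - 43) = 134*((-9/2 + 3/2 + 15/8)*((1/2)*(-1/5)*(5 + 0 - 60)) - 43) = 134*(-9*(-1)*(-55)/(16*5) - 43) = 134*(-9/8*11/2 - 43) = 134*(-99/16 - 43) = 134*(-787/16) = -52729/8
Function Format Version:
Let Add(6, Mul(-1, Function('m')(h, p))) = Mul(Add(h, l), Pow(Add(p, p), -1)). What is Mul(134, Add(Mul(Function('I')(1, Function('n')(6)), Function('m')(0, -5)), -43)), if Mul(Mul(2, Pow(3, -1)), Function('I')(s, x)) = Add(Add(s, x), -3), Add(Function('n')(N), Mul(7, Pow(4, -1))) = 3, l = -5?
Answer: Rational(-52729, 8) ≈ -6591.1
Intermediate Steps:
Function('n')(N) = Rational(5, 4) (Function('n')(N) = Add(Rational(-7, 4), 3) = Rational(5, 4))
Function('I')(s, x) = Add(Rational(-9, 2), Mul(Rational(3, 2), s), Mul(Rational(3, 2), x)) (Function('I')(s, x) = Mul(Rational(3, 2), Add(Add(s, x), -3)) = Mul(Rational(3, 2), Add(-3, s, x)) = Add(Rational(-9, 2), Mul(Rational(3, 2), s), Mul(Rational(3, 2), x)))
Function('m')(h, p) = Add(6, Mul(Rational(-1, 2), Pow(p, -1), Add(-5, h))) (Function('m')(h, p) = Add(6, Mul(-1, Mul(Add(h, -5), Pow(Add(p, p), -1)))) = Add(6, Mul(-1, Mul(Add(-5, h), Pow(Mul(2, p), -1)))) = Add(6, Mul(-1, Mul(Add(-5, h), Mul(Rational(1, 2), Pow(p, -1))))) = Add(6, Mul(-1, Mul(Rational(1, 2), Pow(p, -1), Add(-5, h)))) = Add(6, Mul(Rational(-1, 2), Pow(p, -1), Add(-5, h))))
Mul(134, Add(Mul(Function('I')(1, Function('n')(6)), Function('m')(0, -5)), -43)) = Mul(134, Add(Mul(Add(Rational(-9, 2), Mul(Rational(3, 2), 1), Mul(Rational(3, 2), Rational(5, 4))), Mul(Rational(1, 2), Pow(-5, -1), Add(5, Mul(-1, 0), Mul(12, -5)))), -43)) = Mul(134, Add(Mul(Add(Rational(-9, 2), Rational(3, 2), Rational(15, 8)), Mul(Rational(1, 2), Rational(-1, 5), Add(5, 0, -60))), -43)) = Mul(134, Add(Mul(Rational(-9, 8), Mul(Rational(1, 2), Rational(-1, 5), -55)), -43)) = Mul(134, Add(Mul(Rational(-9, 8), Rational(11, 2)), -43)) = Mul(134, Add(Rational(-99, 16), -43)) = Mul(134, Rational(-787, 16)) = Rational(-52729, 8)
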